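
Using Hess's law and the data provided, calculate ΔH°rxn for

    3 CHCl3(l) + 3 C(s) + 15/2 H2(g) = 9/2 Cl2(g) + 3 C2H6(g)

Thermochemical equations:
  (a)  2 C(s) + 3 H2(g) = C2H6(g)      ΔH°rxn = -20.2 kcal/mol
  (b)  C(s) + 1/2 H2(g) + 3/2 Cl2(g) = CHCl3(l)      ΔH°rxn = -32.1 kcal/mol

(a) × 3: (3)·(-20.2) = -60.6 kcal/mol
(b) reversed and × 3: (-3)·(-32.1) = +96.3 kcal/mol
ΔH°rxn = (3)·(-20.2) + (-3)·(-32.1) = 35.7 kcal/mol

ΔH°rxn = 35.7 kcal/mol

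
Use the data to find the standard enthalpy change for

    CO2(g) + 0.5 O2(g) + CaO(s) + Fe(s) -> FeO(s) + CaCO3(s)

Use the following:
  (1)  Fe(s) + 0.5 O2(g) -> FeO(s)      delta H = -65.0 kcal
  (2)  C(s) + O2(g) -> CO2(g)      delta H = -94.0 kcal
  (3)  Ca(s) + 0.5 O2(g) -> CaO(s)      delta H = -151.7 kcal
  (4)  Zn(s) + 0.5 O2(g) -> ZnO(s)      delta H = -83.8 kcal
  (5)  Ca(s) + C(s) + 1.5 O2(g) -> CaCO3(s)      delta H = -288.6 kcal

(1) as written (FeO(s) already on the product side): -65.0 kcal
(2) reversed (CO2(g) must end up as a reactant): +94.0 kcal
(3) reversed (CaO(s) must end up as a reactant): +151.7 kcal
(4): not needed (ZnO(s) appears nowhere else).
(5) as written (CaCO3(s) already on the product side): -288.6 kcal
Combining the equations, delta H = (-65.0) + (+94.0) + (+151.7) + (-288.6) = -107.9 kcal

delta H = -107.9 kcal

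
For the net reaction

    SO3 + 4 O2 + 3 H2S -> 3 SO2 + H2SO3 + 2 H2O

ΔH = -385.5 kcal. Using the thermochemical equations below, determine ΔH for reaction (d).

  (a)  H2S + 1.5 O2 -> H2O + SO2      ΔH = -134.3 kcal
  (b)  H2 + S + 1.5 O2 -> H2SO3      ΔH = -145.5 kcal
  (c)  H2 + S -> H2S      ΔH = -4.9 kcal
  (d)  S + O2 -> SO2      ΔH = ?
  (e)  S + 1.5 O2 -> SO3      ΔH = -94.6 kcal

(a) × 2 (×2 to match 2 H2O in the target): (2)·(-134.3) = -268.6 kcal
(b) as written (H2SO3 already on the product side): -145.5 kcal
(c) reversed: +4.9 kcal
(d) as written: contributes x
(e) reversed (reverse to put SO3 on the reactant side): +94.6 kcal
-385.5 = (-268.6) + (-145.5) + (+4.9) + (+94.6) + x
x = (-385.5 − (-314.6)) / (1) = -70.9 kcal

ΔH = -70.9 kcal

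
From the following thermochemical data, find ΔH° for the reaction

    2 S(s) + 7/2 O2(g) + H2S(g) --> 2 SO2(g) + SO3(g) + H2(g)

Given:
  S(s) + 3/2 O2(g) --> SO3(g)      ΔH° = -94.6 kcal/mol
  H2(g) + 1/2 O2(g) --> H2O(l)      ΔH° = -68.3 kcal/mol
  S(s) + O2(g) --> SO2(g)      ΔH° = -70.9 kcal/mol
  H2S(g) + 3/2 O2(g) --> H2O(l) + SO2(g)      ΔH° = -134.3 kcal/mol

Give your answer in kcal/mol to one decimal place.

ΔH° = -231.5 kcal/mol

equation 1 as written (SO3(g) already on the product side): -94.6 kcal/mol
equation 2 reversed (reverse to put H2(g) on the product side): +68.3 kcal/mol
equation 3 as written: -70.9 kcal/mol
equation 4 as written (H2S(g) already on the reactant side): -134.3 kcal/mol
ΔH° = (1)·(-94.6) + (-1)·(-68.3) + (1)·(-70.9) + (1)·(-134.3) = -231.5 kcal/mol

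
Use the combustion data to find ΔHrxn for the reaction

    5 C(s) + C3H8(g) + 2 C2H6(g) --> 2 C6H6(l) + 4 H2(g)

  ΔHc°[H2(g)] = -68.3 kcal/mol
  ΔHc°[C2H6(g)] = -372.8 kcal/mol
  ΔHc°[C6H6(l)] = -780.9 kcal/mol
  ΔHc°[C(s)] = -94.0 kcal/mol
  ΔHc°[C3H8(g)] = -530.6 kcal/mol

ΔHrxn = 88.8 kcal/mol

Using ΔH = Σ nΔHc°(reactants) − Σ nΔHc°(products):
= [5·(-94.0) + 1·(-530.6) + 2·(-372.8)] − [2·(-780.9) + 4·(-68.3)]
= 88.8 kcal/mol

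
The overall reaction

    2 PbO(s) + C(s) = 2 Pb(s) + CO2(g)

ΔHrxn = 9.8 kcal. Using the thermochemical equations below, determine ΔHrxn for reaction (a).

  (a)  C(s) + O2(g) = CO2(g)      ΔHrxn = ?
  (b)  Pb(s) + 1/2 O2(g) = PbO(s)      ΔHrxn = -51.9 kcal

(a) as written (CO2(g) already on the product side): contributes x
(b) reversed and × 2 (PbO(s) must end up as a reactant; ×2 to match 2 PbO(s) in the target): (-2)·(-51.9) = +103.8 kcal
+9.8 = (+103.8) + x
x = (+9.8 − (+103.8)) / (1) = -94.0 kcal

ΔHrxn = -94.0 kcal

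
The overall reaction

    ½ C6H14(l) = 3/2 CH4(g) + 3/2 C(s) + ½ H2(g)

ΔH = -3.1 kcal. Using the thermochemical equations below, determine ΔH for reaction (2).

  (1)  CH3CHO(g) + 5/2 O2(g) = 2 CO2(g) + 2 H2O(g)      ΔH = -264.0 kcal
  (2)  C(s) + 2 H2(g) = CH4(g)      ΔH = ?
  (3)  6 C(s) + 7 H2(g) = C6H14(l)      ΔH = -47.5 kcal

ΔH = -17.9 kcal

(1): not needed (O2(g) appears nowhere else).
(2) × 3/2 (×3/2 to match 3/2 CH4(g) in the target): contributes 3/2·x
(3) reversed and × 1/2 (reverse to put C6H14(l) on the reactant side; ×1/2 to match 1/2 C6H14(l) in the target): (-1/2)·(-47.5) = +23.75 kcal
-3.1 = (+23.75) + 3/2·x
x = (-3.1 − (+23.75)) / (3/2) = -17.9 kcal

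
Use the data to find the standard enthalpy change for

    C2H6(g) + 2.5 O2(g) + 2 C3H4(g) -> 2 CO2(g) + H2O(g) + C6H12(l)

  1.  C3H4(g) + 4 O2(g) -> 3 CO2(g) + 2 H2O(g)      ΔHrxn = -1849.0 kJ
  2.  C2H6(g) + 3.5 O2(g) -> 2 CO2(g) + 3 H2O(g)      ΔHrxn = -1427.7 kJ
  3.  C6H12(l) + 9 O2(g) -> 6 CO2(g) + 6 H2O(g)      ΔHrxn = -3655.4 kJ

ΔHrxn = -1470.3 kJ

eq. 1 × 2: (2)·(-1849.0) = -3698.0 kJ
eq. 2 as written: -1427.7 kJ
eq. 3 reversed: +3655.4 kJ
Since enthalpy is a state function, ΔHrxn = (2)·(-1849.0) + (1)·(-1427.7) + (-1)·(-3655.4) = -1470.3 kJ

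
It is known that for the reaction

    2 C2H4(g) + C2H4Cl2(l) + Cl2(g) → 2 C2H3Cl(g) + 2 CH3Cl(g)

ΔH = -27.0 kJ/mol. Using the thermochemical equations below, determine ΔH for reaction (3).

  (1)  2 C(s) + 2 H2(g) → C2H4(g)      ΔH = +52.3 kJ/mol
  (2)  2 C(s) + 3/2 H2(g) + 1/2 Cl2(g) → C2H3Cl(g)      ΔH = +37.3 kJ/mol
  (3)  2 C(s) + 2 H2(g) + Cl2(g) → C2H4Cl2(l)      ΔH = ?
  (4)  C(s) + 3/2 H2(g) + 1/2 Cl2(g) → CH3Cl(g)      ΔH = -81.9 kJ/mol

(1) reversed and × 2 (reverse to put C2H4(g) on the reactant side; scale by 2 for the 2 C2H4(g)): (-2)·(+52.3) = -104.6 kJ/mol
(2) × 2 (scale by 2 for the 2 C2H3Cl(g)): (2)·(+37.3) = +74.6 kJ/mol
(3) reversed (reverse to put C2H4Cl2(l) on the reactant side): contributes −x
(4) × 2 (×2 to match 2 CH3Cl(g) in the target): (2)·(-81.9) = -163.8 kJ/mol
-27.0 = (-104.6) + (+74.6) + (-163.8) − x
x = (-27.0 − (-193.8)) / (-1) = -166.8 kJ/mol

ΔH = -166.8 kJ/mol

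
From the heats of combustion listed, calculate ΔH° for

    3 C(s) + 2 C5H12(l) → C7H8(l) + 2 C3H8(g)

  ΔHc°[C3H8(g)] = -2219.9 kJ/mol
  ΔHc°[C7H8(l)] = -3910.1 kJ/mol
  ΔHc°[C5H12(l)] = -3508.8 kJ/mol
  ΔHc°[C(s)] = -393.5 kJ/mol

ΔH° = 151.8 kJ/mol

With combustion enthalpies, reactants minus products:
= [3·(-393.5) + 2·(-3508.8)] − [1·(-3910.1) + 2·(-2219.9)]
= 151.8 kJ/mol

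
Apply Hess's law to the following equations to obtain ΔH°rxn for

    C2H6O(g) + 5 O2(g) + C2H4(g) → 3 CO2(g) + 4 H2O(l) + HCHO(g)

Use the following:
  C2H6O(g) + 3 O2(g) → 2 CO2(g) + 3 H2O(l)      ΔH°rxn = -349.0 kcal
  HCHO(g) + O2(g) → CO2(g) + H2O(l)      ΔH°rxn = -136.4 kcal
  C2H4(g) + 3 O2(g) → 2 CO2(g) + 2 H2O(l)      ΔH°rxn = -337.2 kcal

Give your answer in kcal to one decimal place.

equation 1 as written (C2H6O(g) already on the reactant side): -349.0 kcal
equation 2 reversed (HCHO(g) must end up as a product): +136.4 kcal
equation 3 as written (C2H4(g) already on the reactant side): -337.2 kcal
ΔH°rxn = (1)·(-349.0) + (-1)·(-136.4) + (1)·(-337.2) = -549.8 kcal

ΔH°rxn = -549.8 kcal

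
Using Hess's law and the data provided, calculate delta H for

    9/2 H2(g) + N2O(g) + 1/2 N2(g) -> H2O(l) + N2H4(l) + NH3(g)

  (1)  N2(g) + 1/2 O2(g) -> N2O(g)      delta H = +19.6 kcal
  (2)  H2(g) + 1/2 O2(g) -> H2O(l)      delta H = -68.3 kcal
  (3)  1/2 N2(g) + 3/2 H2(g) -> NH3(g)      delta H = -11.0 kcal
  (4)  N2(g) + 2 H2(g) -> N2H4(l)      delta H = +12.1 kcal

delta H = -86.8 kcal

(1) reversed: -19.6 kcal
(2) as written: -68.3 kcal
(3) as written: -11.0 kcal
(4) as written: +12.1 kcal
Since enthalpy is a state function, delta H = (-19.6) + (-68.3) + (-11.0) + (+12.1) = -86.8 kcal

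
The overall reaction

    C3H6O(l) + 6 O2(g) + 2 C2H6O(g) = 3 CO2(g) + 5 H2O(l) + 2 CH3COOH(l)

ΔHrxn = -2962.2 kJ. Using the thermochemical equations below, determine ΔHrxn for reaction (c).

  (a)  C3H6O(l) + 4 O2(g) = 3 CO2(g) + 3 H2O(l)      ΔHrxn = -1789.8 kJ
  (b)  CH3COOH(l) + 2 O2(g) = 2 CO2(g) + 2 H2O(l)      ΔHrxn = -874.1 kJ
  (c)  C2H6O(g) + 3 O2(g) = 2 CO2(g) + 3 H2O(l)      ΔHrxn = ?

(a) as written: -1789.8 kJ
(b) reversed and × 2: (-2)·(-874.1) = +1748.2 kJ
(c) × 2: contributes 2·x
-2962.2 = (-1789.8) + (+1748.2) + 2·x
x = (-2962.2 − (-41.6)) / (2) = -1460.3 kJ

ΔHrxn = -1460.3 kJ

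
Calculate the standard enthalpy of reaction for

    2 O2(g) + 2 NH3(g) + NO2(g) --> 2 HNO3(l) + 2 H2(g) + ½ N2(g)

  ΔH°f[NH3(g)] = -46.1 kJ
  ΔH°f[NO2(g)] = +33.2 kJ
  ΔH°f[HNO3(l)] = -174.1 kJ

Products: 2·(-174.1) + 2·(+0.0) + 1/2·(+0.0) = -348.2
Reactants: 2·(+0.0) + 2·(-46.1) + 1·(+33.2) = -59.0
ΔHrxn = (-348.2) − (-59.0) = -289.2 kJ

ΔHrxn = -289.2 kJ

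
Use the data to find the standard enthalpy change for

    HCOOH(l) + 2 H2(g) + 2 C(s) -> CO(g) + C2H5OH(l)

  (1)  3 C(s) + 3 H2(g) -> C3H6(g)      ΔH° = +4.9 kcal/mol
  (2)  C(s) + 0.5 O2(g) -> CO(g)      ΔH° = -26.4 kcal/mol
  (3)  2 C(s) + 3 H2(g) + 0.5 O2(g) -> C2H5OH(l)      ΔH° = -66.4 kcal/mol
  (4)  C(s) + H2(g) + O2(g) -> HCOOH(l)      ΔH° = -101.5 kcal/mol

(1): not needed.
(2) as written: -26.4 kcal/mol
(3) as written: -66.4 kcal/mol
(4) reversed: +101.5 kcal/mol
Summing the manipulated equations, ΔH° = (1)·(-26.4) + (1)·(-66.4) + (-1)·(-101.5) = 8.7 kcal/mol

ΔH° = 8.7 kcal/mol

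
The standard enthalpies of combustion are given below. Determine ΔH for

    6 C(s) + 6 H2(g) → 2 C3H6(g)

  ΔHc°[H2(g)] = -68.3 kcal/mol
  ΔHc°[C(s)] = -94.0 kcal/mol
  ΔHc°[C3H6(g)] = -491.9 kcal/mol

With combustion enthalpies, reactants minus products:
= [6·(-94.0) + 6·(-68.3)] − [2·(-491.9)]
= 10.0 kcal/mol

ΔH = 10.0 kcal/mol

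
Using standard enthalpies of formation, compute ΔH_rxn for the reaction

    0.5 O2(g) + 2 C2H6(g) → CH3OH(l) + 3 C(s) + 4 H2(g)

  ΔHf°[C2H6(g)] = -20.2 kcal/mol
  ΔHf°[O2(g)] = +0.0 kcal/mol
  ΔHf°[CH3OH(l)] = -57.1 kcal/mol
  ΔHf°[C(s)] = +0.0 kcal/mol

ΔH_rxn = -16.7 kcal/mol

ΔH°rxn = Σ nΔHf°(products) − Σ nΔHf°(reactants).
Products: 1·(-57.1) + 3·(+0.0) + 4·(+0.0) = -57.1
Reactants: 1/2·(+0.0) + 2·(-20.2) = -40.4
ΔH_rxn = (-57.1) − (-40.4) = -16.7 kcal/mol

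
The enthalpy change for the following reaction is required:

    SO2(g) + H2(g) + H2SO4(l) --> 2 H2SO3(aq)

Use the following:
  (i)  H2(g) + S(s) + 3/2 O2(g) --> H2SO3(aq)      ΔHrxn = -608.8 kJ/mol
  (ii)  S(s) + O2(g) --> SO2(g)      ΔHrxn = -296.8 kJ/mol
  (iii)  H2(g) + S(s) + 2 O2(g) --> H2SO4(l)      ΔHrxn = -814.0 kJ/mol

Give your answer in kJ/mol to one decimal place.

ΔHrxn = -106.8 kJ/mol

(i) × 2 (scale by 2 for the 2 H2SO3(aq)): (2)·(-608.8) = -1217.6 kJ/mol
(ii) reversed (SO2(g) must end up as a reactant): +296.8 kJ/mol
(iii) reversed (reverse to put H2SO4(l) on the reactant side): +814.0 kJ/mol
Since enthalpy is a state function, ΔHrxn = (-1217.6) + (+296.8) + (+814.0) = -106.8 kJ/mol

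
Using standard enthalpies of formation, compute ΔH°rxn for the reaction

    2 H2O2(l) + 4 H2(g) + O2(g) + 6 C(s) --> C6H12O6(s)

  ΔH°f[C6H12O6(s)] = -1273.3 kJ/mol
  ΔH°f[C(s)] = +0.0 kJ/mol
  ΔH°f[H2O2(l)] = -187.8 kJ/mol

ΔH°rxn = -897.7 kJ/mol

ΔH°rxn = Σ nΔHf°(products) − Σ nΔHf°(reactants).
Products: 1·(-1273.3) = -1273.3
Reactants: 2·(-187.8) + 4·(+0.0) + 1·(+0.0) + 6·(+0.0) = -375.6
ΔH°rxn = (-1273.3) − (-375.6) = -897.7 kJ/mol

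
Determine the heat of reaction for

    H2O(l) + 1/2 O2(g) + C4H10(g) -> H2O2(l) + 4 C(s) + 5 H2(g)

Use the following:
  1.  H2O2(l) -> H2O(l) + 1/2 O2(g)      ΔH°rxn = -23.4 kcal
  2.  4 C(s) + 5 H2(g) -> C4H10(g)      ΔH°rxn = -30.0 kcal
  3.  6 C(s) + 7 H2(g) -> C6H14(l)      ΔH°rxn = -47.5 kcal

ΔH°rxn = 53.4 kcal

eq. 1 reversed (reverse to put H2O2(l) on the product side): +23.4 kcal
eq. 2 reversed (reverse to put C4H10(g) on the reactant side): +30.0 kcal
eq. 3: not needed (C6H14(l) appears nowhere else).
Combining the equations, ΔH°rxn = (-1)·(-23.4) + (-1)·(-30.0) = 53.4 kcal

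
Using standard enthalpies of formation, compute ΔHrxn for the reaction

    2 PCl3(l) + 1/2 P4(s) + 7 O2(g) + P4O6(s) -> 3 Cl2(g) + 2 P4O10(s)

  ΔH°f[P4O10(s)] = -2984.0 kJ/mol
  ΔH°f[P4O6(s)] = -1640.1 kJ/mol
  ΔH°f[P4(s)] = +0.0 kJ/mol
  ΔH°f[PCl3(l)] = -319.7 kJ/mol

Products: 3·(+0.0) + 2·(-2984.0) = -5968.0
Reactants: 2·(-319.7) + 1/2·(+0.0) + 7·(+0.0) + 1·(-1640.1) = -2279.5
ΔHrxn = (-5968.0) − (-2279.5) = -3688.5 kJ/mol

ΔHrxn = -3688.5 kJ/mol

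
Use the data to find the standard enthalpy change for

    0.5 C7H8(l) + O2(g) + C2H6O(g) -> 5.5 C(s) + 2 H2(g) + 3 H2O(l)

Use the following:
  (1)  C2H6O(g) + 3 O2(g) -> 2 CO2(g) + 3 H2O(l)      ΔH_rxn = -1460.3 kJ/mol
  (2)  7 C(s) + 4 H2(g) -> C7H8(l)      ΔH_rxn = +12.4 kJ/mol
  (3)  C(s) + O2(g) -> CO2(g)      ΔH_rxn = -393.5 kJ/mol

ΔH_rxn = -679.5 kJ/mol

(1) as written (C2H6O(g) already on the reactant side): -1460.3 kJ/mol
(2) reversed and × 1/2 (C7H8(l) must end up as a reactant; scale by 1/2 for the 1/2 C7H8(l)): (-1/2)·(+12.4) = -6.2 kJ/mol
(3) reversed and × 2: (-2)·(-393.5) = +787.0 kJ/mol
By Hess's law, ΔH_rxn = (1)·(-1460.3) + (-1/2)·(+12.4) + (-2)·(-393.5) = -679.5 kJ/mol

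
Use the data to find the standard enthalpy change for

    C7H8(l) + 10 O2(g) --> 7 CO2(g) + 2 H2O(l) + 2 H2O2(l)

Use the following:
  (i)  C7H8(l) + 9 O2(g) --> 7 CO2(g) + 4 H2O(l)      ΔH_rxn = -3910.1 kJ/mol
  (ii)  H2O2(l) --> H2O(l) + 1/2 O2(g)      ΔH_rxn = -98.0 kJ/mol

(i) as written (C7H8(l) already on the reactant side): -3910.1 kJ/mol
(ii) reversed and × 2 (reverse to put H2O2(l) on the product side; scale by 2 for the 2 H2O2(l)): (-2)·(-98.0) = +196.0 kJ/mol
By Hess's law, ΔH_rxn = (1)·(-3910.1) + (-2)·(-98.0) = -3714.1 kJ/mol

ΔH_rxn = -3714.1 kJ/mol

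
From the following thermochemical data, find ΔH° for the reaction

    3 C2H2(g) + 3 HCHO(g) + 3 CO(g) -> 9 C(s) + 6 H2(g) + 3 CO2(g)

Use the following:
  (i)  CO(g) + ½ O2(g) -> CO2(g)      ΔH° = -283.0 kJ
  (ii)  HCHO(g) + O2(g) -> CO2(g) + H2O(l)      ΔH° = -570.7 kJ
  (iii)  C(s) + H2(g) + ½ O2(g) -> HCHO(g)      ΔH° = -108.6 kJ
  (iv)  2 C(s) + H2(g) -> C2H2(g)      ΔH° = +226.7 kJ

(i) × 3 (×3 to match 3 CO(g) in the target): (3)·(-283.0) = -849.0 kJ
(ii): not needed (H2O(l) appears nowhere else).
(iii) reversed and × 3: (-3)·(-108.6) = +325.8 kJ
(iv) reversed and × 3 (reverse to put C2H2(g) on the reactant side; scale by 3 for the 3 C2H2(g)): (-3)·(+226.7) = -680.1 kJ
Combining the equations, ΔH° = (-849.0) + (+325.8) + (-680.1) = -1203.3 kJ

ΔH° = -1203.3 kJ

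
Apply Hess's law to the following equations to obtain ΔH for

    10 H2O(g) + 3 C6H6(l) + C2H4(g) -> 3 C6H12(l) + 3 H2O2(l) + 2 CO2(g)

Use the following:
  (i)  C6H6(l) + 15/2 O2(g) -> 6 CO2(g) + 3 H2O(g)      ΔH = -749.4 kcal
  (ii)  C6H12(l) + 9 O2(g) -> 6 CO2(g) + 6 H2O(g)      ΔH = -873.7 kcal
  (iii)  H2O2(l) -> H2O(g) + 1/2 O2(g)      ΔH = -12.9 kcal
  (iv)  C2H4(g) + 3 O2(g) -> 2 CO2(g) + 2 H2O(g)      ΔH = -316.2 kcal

(i) × 3: (3)·(-749.4) = -2248.2 kcal
(ii) reversed and × 3: (-3)·(-873.7) = +2621.1 kcal
(iii) reversed and × 3: (-3)·(-12.9) = +38.7 kcal
(iv) as written: -316.2 kcal
Combining the equations, ΔH = (-2248.2) + (+2621.1) + (+38.7) + (-316.2) = 95.4 kcal

ΔH = 95.4 kcal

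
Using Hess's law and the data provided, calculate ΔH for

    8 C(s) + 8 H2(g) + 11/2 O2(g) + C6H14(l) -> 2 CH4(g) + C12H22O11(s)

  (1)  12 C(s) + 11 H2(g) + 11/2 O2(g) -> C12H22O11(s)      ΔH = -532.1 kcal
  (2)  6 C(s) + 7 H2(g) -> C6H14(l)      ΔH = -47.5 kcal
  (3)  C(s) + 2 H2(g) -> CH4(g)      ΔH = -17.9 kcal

(1) as written (C12H22O11(s) already on the product side): -532.1 kcal
(2) reversed (C6H14(l) must end up as a reactant): +47.5 kcal
(3) × 2 (×2 to match 2 CH4(g) in the target): (2)·(-17.9) = -35.8 kcal
Combining the equations, ΔH = (1)·(-532.1) + (-1)·(-47.5) + (2)·(-17.9) = -520.4 kcal

ΔH = -520.4 kcal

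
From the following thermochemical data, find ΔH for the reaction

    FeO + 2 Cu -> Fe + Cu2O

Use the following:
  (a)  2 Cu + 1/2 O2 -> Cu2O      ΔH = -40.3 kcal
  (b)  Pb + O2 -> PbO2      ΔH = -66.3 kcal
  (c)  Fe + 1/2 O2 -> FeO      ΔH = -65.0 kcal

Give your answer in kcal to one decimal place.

ΔH = 24.7 kcal

(a) as written (Cu2O already on the product side): -40.3 kcal
(b): not needed (Pb appears nowhere else).
(c) reversed (reverse to put FeO on the reactant side): +65.0 kcal
ΔH = (1)·(-40.3) + (-1)·(-65.0) = 24.7 kcal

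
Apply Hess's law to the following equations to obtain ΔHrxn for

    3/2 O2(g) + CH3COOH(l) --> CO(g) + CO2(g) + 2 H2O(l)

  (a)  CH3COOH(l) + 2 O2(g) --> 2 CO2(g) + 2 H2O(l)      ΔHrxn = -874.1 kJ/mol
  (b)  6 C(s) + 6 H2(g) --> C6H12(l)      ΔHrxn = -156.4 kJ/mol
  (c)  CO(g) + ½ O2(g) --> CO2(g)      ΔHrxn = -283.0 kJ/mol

(a) as written (CH3COOH(l) already on the reactant side): -874.1 kJ/mol
(b): not needed (C(s) appears nowhere else).
(c) reversed (reverse to put CO(g) on the product side): +283.0 kJ/mol
ΔHrxn = (1)·(-874.1) + (-1)·(-283.0) = -591.1 kJ/mol

ΔHrxn = -591.1 kJ/mol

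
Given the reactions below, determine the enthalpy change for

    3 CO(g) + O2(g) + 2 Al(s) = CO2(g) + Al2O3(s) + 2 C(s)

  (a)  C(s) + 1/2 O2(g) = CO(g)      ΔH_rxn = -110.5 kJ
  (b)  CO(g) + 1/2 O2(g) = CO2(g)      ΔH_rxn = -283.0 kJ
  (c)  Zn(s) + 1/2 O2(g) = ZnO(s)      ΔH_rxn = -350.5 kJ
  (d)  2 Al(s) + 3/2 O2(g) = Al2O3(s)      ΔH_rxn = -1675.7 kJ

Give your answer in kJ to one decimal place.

ΔH_rxn = -1737.7 kJ

(a) reversed and × 2: (-2)·(-110.5) = +221.0 kJ
(b) as written: -283.0 kJ
(c): not needed.
(d) as written: -1675.7 kJ
Summing the manipulated equations, ΔH_rxn = (+221.0) + (-283.0) + (-1675.7) = -1737.7 kJ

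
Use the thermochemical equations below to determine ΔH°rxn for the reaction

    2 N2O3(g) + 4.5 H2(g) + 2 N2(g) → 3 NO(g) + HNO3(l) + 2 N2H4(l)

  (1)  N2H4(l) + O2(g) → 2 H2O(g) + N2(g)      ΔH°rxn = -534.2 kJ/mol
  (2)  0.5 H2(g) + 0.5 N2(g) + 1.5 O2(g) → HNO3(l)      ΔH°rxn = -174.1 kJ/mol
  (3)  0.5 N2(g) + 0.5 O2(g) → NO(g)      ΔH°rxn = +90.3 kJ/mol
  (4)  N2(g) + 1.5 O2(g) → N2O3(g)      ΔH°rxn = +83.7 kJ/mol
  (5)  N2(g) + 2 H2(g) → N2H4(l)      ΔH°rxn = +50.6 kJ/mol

ΔH°rxn = 30.6 kJ/mol

(1): not needed (H2O(g) appears nowhere else).
(2) as written (HNO3(l) already on the product side): -174.1 kJ/mol
(3) × 3 (scale by 3 for the 3 NO(g)): (3)·(+90.3) = +270.9 kJ/mol
(4) reversed and × 2 (reverse to put N2O3(g) on the reactant side; ×2 to match 2 N2O3(g) in the target): (-2)·(+83.7) = -167.4 kJ/mol
(5) × 2: (2)·(+50.6) = +101.2 kJ/mol
Since enthalpy is a state function, ΔH°rxn = (1)·(-174.1) + (3)·(+90.3) + (-2)·(+83.7) + (2)·(+50.6) = 30.6 kJ/mol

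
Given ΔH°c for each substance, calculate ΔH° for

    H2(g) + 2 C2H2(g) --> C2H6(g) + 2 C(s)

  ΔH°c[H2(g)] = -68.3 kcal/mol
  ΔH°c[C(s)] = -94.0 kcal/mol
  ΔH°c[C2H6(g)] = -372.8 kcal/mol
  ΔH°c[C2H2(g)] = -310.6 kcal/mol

Using ΔH = Σ nΔHc°(reactants) − Σ nΔHc°(products):
= [1·(-68.3) + 2·(-310.6)] − [1·(-372.8) + 2·(-94.0)]
= -128.7 kcal/mol

ΔH° = -128.7 kcal/mol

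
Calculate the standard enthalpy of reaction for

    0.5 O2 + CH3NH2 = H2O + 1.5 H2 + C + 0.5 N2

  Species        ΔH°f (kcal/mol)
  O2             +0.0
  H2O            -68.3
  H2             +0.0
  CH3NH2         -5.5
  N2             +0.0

ΔH_rxn = -62.8 kcal/mol

Products: 1·(-68.3) + 3/2·(+0.0) + 1·(+0.0) + 1/2·(+0.0) = -68.3
Reactants: 1/2·(+0.0) + 1·(-5.5) = -5.5
ΔH_rxn = (-68.3) − (-5.5) = -62.8 kcal/mol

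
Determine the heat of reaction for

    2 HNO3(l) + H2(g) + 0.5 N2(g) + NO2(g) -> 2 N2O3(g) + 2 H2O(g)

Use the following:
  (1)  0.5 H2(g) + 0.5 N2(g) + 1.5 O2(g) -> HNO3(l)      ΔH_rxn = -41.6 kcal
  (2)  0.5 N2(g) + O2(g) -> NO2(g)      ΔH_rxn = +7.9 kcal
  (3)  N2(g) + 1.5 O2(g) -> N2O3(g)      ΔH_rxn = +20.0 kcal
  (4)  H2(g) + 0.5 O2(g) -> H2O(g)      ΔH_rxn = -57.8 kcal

(1) reversed and × 2: (-2)·(-41.6) = +83.2 kcal
(2) reversed: -7.9 kcal
(3) × 2: (2)·(+20.0) = +40.0 kcal
(4) × 2: (2)·(-57.8) = -115.6 kcal
ΔH_rxn = (+83.2) + (-7.9) + (+40.0) + (-115.6) = -0.3 kcal

ΔH_rxn = -0.3 kcal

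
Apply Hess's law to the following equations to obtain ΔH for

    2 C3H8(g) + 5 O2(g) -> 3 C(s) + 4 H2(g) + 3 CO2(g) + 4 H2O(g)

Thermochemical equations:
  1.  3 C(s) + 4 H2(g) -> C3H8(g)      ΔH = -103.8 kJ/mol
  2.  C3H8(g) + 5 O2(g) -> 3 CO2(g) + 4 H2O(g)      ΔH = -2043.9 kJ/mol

ΔH = -1940.1 kJ/mol

eq. 1 reversed: +103.8 kJ/mol
eq. 2 as written: -2043.9 kJ/mol
Combining the equations, ΔH = (-1)·(-103.8) + (1)·(-2043.9) = -1940.1 kJ/mol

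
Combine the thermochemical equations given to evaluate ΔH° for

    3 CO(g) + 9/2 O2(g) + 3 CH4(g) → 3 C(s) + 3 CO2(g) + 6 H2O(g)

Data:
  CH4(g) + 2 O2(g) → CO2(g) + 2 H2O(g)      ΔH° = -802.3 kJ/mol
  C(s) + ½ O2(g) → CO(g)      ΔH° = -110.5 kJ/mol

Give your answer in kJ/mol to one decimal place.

equation 1 × 3 (×3 to match 3 CH4(g) in the target): (3)·(-802.3) = -2406.9 kJ/mol
equation 2 reversed and × 3 (reverse to put CO(g) on the reactant side; ×3 to match 3 CO(g) in the target): (-3)·(-110.5) = +331.5 kJ/mol
By Hess's law, ΔH° = (3)·(-802.3) + (-3)·(-110.5) = -2075.4 kJ/mol

ΔH° = -2075.4 kJ/mol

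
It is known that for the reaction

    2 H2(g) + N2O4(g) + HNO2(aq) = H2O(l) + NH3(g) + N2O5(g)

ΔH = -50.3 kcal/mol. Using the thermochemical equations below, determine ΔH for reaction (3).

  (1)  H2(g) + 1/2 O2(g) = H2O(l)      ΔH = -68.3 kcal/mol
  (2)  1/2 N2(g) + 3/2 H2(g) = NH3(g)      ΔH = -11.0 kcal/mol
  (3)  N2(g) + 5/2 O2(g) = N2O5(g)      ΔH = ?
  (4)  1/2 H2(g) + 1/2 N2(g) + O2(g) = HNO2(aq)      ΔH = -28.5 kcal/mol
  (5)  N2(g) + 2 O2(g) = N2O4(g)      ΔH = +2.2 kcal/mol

ΔH = 2.7 kcal/mol

(1) as written (H2O(l) already on the product side): -68.3 kcal/mol
(2) as written (NH3(g) already on the product side): -11.0 kcal/mol
(3) as written (N2O5(g) already on the product side): contributes x
(4) reversed (HNO2(aq) must end up as a reactant): +28.5 kcal/mol
(5) reversed (reverse to put N2O4(g) on the reactant side): -2.2 kcal/mol
-50.3 = (-68.3) + (-11.0) + (+28.5) + (-2.2) + x
x = (-50.3 − (-53.0)) / (1) = 2.7 kcal/mol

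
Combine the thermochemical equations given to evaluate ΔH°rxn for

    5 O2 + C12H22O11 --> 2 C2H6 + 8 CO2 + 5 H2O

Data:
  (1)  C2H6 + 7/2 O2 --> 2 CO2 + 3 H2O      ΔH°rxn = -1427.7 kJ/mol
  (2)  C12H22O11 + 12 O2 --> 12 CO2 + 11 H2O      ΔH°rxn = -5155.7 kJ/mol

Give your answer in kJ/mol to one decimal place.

ΔH°rxn = -2300.3 kJ/mol

(1) reversed and × 2 (C2H6 must end up as a product; ×2 to match 2 C2H6 in the target): (-2)·(-1427.7) = +2855.4 kJ/mol
(2) as written (C12H22O11 already on the reactant side): -5155.7 kJ/mol
Summing the manipulated equations, ΔH°rxn = (-2)·(-1427.7) + (1)·(-5155.7) = -2300.3 kJ/mol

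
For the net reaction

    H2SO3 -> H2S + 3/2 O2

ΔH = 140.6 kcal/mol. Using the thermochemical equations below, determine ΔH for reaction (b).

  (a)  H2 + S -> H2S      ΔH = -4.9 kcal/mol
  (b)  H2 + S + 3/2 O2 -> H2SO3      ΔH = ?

(a) as written: -4.9 kcal/mol
(b) reversed: contributes −x
+140.6 = (-4.9) − x
x = (+140.6 − (-4.9)) / (-1) = -145.5 kcal/mol

ΔH = -145.5 kcal/mol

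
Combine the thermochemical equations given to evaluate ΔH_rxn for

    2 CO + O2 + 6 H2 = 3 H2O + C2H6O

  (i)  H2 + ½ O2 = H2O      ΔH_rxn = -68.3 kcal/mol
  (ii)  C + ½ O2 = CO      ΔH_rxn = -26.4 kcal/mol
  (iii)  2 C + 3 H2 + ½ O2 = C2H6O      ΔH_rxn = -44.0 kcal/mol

ΔH_rxn = -196.1 kcal/mol

(i) × 3: (3)·(-68.3) = -204.9 kcal/mol
(ii) reversed and × 2: (-2)·(-26.4) = +52.8 kcal/mol
(iii) as written: -44.0 kcal/mol
Summing the manipulated equations, ΔH_rxn = (3)·(-68.3) + (-2)·(-26.4) + (1)·(-44.0) = -196.1 kcal/mol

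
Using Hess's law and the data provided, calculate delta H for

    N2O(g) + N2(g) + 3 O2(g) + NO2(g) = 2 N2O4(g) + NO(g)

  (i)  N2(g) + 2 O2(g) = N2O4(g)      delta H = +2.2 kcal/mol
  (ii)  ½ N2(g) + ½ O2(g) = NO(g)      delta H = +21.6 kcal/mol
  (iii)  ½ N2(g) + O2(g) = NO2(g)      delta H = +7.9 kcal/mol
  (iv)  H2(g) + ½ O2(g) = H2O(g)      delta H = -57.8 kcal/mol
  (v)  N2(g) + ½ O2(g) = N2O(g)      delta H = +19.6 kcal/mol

delta H = -1.5 kcal/mol

(i) × 2 (scale by 2 for the 2 N2O4(g)): (2)·(+2.2) = +4.4 kcal/mol
(ii) as written (NO(g) already on the product side): +21.6 kcal/mol
(iii) reversed (NO2(g) must end up as a reactant): -7.9 kcal/mol
(iv): not needed (H2O(g) appears nowhere else).
(v) reversed (reverse to put N2O(g) on the reactant side): -19.6 kcal/mol
delta H = (+4.4) + (+21.6) + (-7.9) + (-19.6) = -1.5 kcal/mol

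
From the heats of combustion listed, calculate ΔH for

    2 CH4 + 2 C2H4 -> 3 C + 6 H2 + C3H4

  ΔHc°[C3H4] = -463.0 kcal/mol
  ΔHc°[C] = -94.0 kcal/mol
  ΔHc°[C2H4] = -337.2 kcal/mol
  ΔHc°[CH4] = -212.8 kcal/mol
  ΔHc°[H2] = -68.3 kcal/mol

ΔH = 54.8 kcal/mol

With combustion enthalpies, reactants minus products:
= [2·(-212.8) + 2·(-337.2)] − [3·(-94.0) + 6·(-68.3) + 1·(-463.0)]
= 54.8 kcal/mol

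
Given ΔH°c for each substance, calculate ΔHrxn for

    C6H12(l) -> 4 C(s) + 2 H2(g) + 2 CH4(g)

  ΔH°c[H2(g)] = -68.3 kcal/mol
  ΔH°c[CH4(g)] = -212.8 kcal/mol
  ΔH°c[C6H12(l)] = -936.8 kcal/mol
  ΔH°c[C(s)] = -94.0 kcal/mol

ΔHrxn = 1.4 kcal/mol

Using ΔH = Σ nΔHc°(reactants) − Σ nΔHc°(products):
= [1·(-936.8)] − [4·(-94.0) + 2·(-68.3) + 2·(-212.8)]
= 1.4 kcal/mol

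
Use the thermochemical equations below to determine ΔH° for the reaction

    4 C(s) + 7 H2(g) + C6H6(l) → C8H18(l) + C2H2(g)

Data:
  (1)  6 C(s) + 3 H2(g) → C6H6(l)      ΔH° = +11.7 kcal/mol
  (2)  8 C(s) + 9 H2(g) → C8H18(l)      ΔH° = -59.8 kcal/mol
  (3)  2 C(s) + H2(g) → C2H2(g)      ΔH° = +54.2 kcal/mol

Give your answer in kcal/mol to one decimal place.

ΔH° = -17.3 kcal/mol

(1) reversed (C6H6(l) must end up as a reactant): -11.7 kcal/mol
(2) as written (C8H18(l) already on the product side): -59.8 kcal/mol
(3) as written (C2H2(g) already on the product side): +54.2 kcal/mol
By Hess's law, ΔH° = (-1)·(+11.7) + (1)·(-59.8) + (1)·(+54.2) = -17.3 kcal/mol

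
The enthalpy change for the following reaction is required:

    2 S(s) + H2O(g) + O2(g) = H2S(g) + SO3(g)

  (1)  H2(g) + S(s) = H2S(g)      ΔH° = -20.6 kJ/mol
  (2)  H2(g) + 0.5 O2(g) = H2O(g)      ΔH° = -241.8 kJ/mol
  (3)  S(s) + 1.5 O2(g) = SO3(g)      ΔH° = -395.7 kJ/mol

ΔH° = -174.5 kJ/mol

(1) as written (H2S(g) already on the product side): -20.6 kJ/mol
(2) reversed (reverse to put H2O(g) on the reactant side): +241.8 kJ/mol
(3) as written (SO3(g) already on the product side): -395.7 kJ/mol
ΔH° = (-20.6) + (+241.8) + (-395.7) = -174.5 kJ/mol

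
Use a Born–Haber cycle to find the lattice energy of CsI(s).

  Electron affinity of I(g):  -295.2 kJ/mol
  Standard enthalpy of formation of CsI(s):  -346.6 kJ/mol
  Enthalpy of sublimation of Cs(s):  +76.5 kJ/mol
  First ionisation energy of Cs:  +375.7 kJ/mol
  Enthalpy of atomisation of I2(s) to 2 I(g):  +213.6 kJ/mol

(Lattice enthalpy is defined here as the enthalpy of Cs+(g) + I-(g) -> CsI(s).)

ΔHf° = 1·ΔHsub + 1·(ΣIE) + 1/2·D(I2) + 1·EA + U
-346.6 = 1·(+76.5) + 1·(+375.7) + 1/2·(+213.6) + 1·(-295.2) + U
U = -346.6 − (+263.8) = -610.4 kJ/mol

U = -610.4 kJ/mol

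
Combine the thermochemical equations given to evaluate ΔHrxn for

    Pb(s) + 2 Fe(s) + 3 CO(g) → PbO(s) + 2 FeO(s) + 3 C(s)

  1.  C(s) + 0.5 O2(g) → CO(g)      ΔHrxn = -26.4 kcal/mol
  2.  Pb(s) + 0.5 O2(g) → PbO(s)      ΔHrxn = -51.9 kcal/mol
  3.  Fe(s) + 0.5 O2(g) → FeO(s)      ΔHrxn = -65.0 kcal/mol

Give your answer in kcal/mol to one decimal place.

ΔHrxn = -102.7 kcal/mol

eq. 1 reversed and × 3 (reverse to put CO(g) on the reactant side; scale by 3 for the 3 CO(g)): (-3)·(-26.4) = +79.2 kcal/mol
eq. 2 as written (PbO(s) already on the product side): -51.9 kcal/mol
eq. 3 × 2 (×2 to match 2 FeO(s) in the target): (2)·(-65.0) = -130.0 kcal/mol
Since enthalpy is a state function, ΔHrxn = (-3)·(-26.4) + (1)·(-51.9) + (2)·(-65.0) = -102.7 kcal/mol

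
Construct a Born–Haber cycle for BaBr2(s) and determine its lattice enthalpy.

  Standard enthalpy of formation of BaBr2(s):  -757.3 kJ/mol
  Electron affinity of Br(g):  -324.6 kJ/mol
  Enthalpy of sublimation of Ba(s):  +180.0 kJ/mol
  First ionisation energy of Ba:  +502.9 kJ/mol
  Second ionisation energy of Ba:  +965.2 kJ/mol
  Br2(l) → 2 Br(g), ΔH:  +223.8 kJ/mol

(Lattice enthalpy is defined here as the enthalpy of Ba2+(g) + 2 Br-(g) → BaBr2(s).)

ΔHf° = 1·ΔHsub + 1·(ΣIE) + 1·D(Br2) + 2·EA + U
-757.3 = 1·(+180.0) + 1·(+1468.1) + 1·(+223.8) + 2·(-324.6) + U
U = -757.3 − (+1222.7) = -1980.0 kJ/mol

U = -1980.0 kJ/mol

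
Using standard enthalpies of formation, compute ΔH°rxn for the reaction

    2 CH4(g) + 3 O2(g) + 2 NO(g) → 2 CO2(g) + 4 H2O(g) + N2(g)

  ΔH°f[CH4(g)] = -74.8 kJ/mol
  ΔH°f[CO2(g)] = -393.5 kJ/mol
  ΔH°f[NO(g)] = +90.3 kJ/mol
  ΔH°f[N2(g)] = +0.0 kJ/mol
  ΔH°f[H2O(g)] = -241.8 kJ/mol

ΔH°rxn = Σ nΔHf°(products) − Σ nΔHf°(reactants).
Products: 2·(-393.5) + 4·(-241.8) + 1·(+0.0) = -1754.2
Reactants: 2·(-74.8) + 3·(+0.0) + 2·(+90.3) = +31.0
ΔH°rxn = (-1754.2) − (+31.0) = -1785.2 kJ/mol

ΔH°rxn = -1785.2 kJ/mol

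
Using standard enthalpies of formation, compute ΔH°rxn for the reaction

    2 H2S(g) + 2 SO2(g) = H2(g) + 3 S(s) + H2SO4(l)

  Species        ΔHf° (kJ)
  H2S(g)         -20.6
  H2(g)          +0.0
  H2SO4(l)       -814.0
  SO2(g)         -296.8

Products: 1·(+0.0) + 3·(+0.0) + 1·(-814.0) = -814.0
Reactants: 2·(-20.6) + 2·(-296.8) = -634.8
ΔH°rxn = (-814.0) − (-634.8) = -179.2 kJ

ΔH°rxn = -179.2 kJ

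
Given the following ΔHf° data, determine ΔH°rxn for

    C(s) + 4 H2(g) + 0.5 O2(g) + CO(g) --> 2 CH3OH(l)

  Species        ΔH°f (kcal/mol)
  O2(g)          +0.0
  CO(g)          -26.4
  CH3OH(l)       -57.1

Products: 2·(-57.1) = -114.2
Reactants: 1·(+0.0) + 4·(+0.0) + 1/2·(+0.0) + 1·(-26.4) = -26.4
ΔH°rxn = (-114.2) − (-26.4) = -87.8 kcal/mol

ΔH°rxn = -87.8 kcal/mol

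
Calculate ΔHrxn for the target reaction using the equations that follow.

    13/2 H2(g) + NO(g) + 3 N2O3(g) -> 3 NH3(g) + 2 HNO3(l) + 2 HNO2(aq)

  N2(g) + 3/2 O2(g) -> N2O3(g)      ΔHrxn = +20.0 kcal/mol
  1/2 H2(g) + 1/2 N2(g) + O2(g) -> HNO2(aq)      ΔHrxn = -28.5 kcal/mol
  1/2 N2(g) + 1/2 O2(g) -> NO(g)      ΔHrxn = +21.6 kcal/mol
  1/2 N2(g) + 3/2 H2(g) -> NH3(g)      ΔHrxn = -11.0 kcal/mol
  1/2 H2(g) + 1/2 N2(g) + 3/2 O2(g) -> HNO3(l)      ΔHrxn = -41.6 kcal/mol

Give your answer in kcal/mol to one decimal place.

equation 1 reversed and × 3: (-3)·(+20.0) = -60.0 kcal/mol
equation 2 × 2: (2)·(-28.5) = -57.0 kcal/mol
equation 3 reversed: -21.6 kcal/mol
equation 4 × 3: (3)·(-11.0) = -33.0 kcal/mol
equation 5 × 2: (2)·(-41.6) = -83.2 kcal/mol
ΔHrxn = (-60.0) + (-57.0) + (-21.6) + (-33.0) + (-83.2) = -254.8 kcal/mol

ΔHrxn = -254.8 kcal/mol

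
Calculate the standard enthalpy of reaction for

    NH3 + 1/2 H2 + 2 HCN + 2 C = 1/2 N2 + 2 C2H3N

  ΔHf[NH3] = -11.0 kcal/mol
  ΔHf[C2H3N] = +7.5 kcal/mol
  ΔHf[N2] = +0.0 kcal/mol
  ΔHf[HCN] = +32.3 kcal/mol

ΔH°rxn = Σ nΔHf°(products) − Σ nΔHf°(reactants).
Products: 1/2·(+0.0) + 2·(+7.5) = +15.0
Reactants: 1·(-11.0) + 1/2·(+0.0) + 2·(+32.3) + 2·(+0.0) = +53.6
ΔH_rxn = (+15.0) − (+53.6) = -38.6 kcal/mol

ΔH_rxn = -38.6 kcal/mol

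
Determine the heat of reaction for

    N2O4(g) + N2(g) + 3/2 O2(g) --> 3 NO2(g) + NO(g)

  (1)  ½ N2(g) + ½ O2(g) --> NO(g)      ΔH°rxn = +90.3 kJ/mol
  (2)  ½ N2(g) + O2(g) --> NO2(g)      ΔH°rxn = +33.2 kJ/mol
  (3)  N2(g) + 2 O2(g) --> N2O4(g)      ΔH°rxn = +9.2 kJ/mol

(1) as written (NO(g) already on the product side): +90.3 kJ/mol
(2) × 3 (×3 to match 3 NO2(g) in the target): (3)·(+33.2) = +99.6 kJ/mol
(3) reversed (N2O4(g) must end up as a reactant): -9.2 kJ/mol
Summing the manipulated equations, ΔH°rxn = (1)·(+90.3) + (3)·(+33.2) + (-1)·(+9.2) = 180.7 kJ/mol

ΔH°rxn = 180.7 kJ/mol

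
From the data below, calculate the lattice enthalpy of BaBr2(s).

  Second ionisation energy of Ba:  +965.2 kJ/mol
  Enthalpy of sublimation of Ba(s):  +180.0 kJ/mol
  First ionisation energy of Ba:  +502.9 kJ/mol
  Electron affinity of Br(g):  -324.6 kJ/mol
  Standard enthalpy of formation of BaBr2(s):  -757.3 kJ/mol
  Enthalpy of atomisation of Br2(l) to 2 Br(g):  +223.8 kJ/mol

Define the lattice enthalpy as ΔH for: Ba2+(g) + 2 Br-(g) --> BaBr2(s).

U = -1980.0 kJ/mol

ΔHf° = 1·ΔHsub + 1·(ΣIE) + 1·D(Br2) + 2·EA + U
-757.3 = 1·(+180.0) + 1·(+1468.1) + 1·(+223.8) + 2·(-324.6) + U
U = -757.3 − (+1222.7) = -1980.0 kJ/mol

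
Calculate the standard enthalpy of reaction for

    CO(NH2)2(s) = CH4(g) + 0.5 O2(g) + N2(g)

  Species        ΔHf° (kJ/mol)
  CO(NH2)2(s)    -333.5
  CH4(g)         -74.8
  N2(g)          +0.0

ΔH°rxn = Σ nΔHf°(products) − Σ nΔHf°(reactants).
Products: 1·(-74.8) + 1/2·(+0.0) + 1·(+0.0) = -74.8
Reactants: 1·(-333.5) = -333.5
ΔH° = (-74.8) − (-333.5) = 258.7 kJ/mol

ΔH° = 258.7 kJ/mol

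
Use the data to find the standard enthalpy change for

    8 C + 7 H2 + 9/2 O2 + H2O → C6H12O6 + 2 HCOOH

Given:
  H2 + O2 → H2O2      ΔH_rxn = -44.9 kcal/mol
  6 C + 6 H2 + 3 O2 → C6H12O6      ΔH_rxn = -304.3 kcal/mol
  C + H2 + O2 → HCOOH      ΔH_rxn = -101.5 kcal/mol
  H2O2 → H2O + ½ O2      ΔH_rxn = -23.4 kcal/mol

ΔH_rxn = -439.0 kcal/mol

equation 1 reversed: +44.9 kcal/mol
equation 2 as written: -304.3 kcal/mol
equation 3 × 2: (2)·(-101.5) = -203.0 kcal/mol
equation 4 reversed: +23.4 kcal/mol
By Hess's law, ΔH_rxn = (+44.9) + (-304.3) + (-203.0) + (+23.4) = -439.0 kcal/mol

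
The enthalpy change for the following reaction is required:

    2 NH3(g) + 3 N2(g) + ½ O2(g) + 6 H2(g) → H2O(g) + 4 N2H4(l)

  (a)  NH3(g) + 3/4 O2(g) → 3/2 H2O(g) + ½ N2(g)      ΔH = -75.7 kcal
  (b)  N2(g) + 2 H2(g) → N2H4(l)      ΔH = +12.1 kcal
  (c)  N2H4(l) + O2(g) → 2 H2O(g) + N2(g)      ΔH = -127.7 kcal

ΔH = 12.6 kcal

(a) × 2: (2)·(-75.7) = -151.4 kcal
(b) × 3: (3)·(+12.1) = +36.3 kcal
(c) reversed: +127.7 kcal
Combining the equations, ΔH = (-151.4) + (+36.3) + (+127.7) = 12.6 kcal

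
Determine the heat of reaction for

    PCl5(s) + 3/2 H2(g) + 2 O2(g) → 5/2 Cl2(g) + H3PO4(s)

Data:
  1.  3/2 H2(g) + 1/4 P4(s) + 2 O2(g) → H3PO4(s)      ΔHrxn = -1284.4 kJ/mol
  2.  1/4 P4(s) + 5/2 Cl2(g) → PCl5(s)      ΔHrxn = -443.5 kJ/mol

eq. 1 as written: -1284.4 kJ/mol
eq. 2 reversed: +443.5 kJ/mol
ΔHrxn = (-1284.4) + (+443.5) = -840.9 kJ/mol

ΔHrxn = -840.9 kJ/mol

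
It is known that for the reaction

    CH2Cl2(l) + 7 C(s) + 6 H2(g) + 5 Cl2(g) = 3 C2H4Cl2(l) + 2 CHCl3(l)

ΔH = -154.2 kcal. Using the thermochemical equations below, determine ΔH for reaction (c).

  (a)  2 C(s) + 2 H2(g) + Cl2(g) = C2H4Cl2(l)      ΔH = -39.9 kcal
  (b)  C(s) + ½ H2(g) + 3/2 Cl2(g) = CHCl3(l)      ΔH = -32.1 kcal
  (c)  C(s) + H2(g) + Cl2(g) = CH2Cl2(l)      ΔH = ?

ΔH = -29.7 kcal

(a) × 3 (×3 to match 3 C2H4Cl2(l) in the target): (3)·(-39.9) = -119.7 kcal
(b) × 2 (scale by 2 for the 2 CHCl3(l)): (2)·(-32.1) = -64.2 kcal
(c) reversed (CH2Cl2(l) must end up as a reactant): contributes −x
-154.2 = (-119.7) + (-64.2) − x
x = (-154.2 − (-183.9)) / (-1) = -29.7 kcal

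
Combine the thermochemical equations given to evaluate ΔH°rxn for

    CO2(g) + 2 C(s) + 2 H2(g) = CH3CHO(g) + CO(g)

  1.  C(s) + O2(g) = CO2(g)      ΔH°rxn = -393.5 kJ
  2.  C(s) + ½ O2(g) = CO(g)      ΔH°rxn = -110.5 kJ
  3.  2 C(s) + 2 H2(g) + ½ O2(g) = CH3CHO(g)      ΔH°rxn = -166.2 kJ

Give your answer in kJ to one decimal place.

ΔH°rxn = 116.8 kJ

eq. 1 reversed (CO2(g) must end up as a reactant): +393.5 kJ
eq. 2 as written (CO(g) already on the product side): -110.5 kJ
eq. 3 as written (CH3CHO(g) already on the product side): -166.2 kJ
Summing the manipulated equations, ΔH°rxn = (-1)·(-393.5) + (1)·(-110.5) + (1)·(-166.2) = 116.8 kJ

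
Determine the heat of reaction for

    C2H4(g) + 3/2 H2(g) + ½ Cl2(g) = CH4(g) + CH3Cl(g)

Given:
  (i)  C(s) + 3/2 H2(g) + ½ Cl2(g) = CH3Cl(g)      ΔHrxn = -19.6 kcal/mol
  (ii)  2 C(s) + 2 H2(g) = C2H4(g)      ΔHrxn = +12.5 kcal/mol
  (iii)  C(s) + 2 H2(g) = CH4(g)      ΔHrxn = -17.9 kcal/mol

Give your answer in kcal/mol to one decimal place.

(i) as written: -19.6 kcal/mol
(ii) reversed: -12.5 kcal/mol
(iii) as written: -17.9 kcal/mol
ΔHrxn = (-19.6) + (-12.5) + (-17.9) = -50.0 kcal/mol

ΔHrxn = -50.0 kcal/mol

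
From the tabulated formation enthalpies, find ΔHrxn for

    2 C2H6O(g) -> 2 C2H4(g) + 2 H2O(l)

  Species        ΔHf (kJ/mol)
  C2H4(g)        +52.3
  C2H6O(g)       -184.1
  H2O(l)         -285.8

ΔHrxn = -98.8 kJ/mol

Products: 2·(+52.3) + 2·(-285.8) = -467.0
Reactants: 2·(-184.1) = -368.2
ΔHrxn = (-467.0) − (-368.2) = -98.8 kJ/mol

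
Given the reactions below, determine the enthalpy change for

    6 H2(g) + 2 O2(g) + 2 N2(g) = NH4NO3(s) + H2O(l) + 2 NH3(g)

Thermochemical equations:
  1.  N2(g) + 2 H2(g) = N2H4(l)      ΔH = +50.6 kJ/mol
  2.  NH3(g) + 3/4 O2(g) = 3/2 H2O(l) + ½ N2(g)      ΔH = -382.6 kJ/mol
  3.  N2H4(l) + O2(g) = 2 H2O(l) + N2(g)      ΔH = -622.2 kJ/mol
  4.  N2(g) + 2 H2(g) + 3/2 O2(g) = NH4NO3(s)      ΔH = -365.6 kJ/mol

ΔH = -743.6 kJ/mol

eq. 1 × 2: (2)·(+50.6) = +101.2 kJ/mol
eq. 2 reversed and × 2: (-2)·(-382.6) = +765.2 kJ/mol
eq. 3 × 2: (2)·(-622.2) = -1244.4 kJ/mol
eq. 4 as written: -365.6 kJ/mol
Combining the equations, ΔH = (2)·(+50.6) + (-2)·(-382.6) + (2)·(-622.2) + (1)·(-365.6) = -743.6 kJ/mol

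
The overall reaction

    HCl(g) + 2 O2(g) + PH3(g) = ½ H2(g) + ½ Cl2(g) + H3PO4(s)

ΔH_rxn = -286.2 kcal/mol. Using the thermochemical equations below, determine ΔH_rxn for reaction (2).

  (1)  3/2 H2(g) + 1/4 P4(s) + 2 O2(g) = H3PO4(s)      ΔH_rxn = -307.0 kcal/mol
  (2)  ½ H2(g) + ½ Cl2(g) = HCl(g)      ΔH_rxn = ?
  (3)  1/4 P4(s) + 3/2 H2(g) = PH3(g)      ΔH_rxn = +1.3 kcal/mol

ΔH_rxn = -22.1 kcal/mol

(1) as written (H3PO4(s) already on the product side): -307.0 kcal/mol
(2) reversed (reverse to put HCl(g) on the reactant side): contributes −x
(3) reversed (PH3(g) must end up as a reactant): -1.3 kcal/mol
-286.2 = (-307.0) + (-1.3) − x
x = (-286.2 − (-308.3)) / (-1) = -22.1 kcal/mol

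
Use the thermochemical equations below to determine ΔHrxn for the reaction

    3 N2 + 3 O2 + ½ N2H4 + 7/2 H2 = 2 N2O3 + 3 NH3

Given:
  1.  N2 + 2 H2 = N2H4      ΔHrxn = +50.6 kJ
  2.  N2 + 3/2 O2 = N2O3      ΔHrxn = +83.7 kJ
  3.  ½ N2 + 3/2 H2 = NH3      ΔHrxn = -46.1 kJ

eq. 1 reversed and × 1/2 (N2H4 must end up as a reactant; ×1/2 to match 1/2 N2H4 in the target): (-1/2)·(+50.6) = -25.3 kJ
eq. 2 × 2 (×2 to match 2 N2O3 in the target): (2)·(+83.7) = +167.4 kJ
eq. 3 × 3 (scale by 3 for the 3 NH3): (3)·(-46.1) = -138.3 kJ
Summing the manipulated equations, ΔHrxn = (-25.3) + (+167.4) + (-138.3) = 3.8 kJ

ΔHrxn = 3.8 kJ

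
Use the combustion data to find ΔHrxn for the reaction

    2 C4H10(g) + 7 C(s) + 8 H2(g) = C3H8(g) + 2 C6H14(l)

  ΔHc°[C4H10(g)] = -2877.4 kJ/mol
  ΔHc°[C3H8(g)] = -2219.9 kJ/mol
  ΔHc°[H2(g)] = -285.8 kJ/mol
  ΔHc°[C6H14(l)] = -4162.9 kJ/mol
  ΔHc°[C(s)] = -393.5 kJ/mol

Using ΔH = Σ nΔHc°(reactants) − Σ nΔHc°(products):
= [2·(-2877.4) + 7·(-393.5) + 8·(-285.8)] − [1·(-2219.9) + 2·(-4162.9)]
= -250.0 kJ/mol

ΔHrxn = -250.0 kJ/mol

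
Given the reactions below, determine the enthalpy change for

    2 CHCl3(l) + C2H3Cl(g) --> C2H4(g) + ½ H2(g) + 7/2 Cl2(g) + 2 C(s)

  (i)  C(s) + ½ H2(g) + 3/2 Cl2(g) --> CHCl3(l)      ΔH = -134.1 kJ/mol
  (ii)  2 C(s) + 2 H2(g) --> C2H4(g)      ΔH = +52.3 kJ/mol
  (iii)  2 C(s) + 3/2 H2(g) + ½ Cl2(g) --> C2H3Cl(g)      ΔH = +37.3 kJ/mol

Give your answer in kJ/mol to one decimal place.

ΔH = 283.2 kJ/mol

(i) reversed and × 2: (-2)·(-134.1) = +268.2 kJ/mol
(ii) as written: +52.3 kJ/mol
(iii) reversed: -37.3 kJ/mol
ΔH = (-2)·(-134.1) + (1)·(+52.3) + (-1)·(+37.3) = 283.2 kJ/mol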